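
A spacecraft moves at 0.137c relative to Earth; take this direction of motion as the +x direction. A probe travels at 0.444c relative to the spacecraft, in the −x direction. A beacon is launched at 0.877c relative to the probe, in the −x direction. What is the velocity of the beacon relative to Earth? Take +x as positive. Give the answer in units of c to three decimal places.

-0.936c

Apply u = (u' + v)/(1 + u'v/c²) successively, working outward toward Earth.
Start: velocity of the spacecraft relative to Earth = 0.1370c.
Compose with the probe (u' = -0.444 in the spacecraft frame): u_1 = (-0.444 + 0.137) / (1 + (-0.444)·0.137) = -0.3070/0.9392 = -0.3269.
Compose with the beacon (u' = -0.877 in the probe frame): u_2 = (-0.877 + (-0.327)) / (1 + (-0.877)·(-0.327)) = -1.2039/1.2867 = -0.9357.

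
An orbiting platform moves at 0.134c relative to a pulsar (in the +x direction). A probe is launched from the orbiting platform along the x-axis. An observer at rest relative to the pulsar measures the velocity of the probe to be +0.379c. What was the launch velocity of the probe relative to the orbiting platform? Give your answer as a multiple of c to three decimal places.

Invert the composition law: u' = (u − v)/(1 − uv/c²).
u' = (0.379 − 0.134) / (1 − (0.379)(0.134)) = 0.2450/0.9492 = 0.2581.

+0.258c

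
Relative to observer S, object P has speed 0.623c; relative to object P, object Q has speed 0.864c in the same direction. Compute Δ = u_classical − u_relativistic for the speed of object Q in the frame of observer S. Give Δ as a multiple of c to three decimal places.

Δ = 0.520c

Galilean: u_cl = 0.864 + 0.623 = 1.4870.
Relativistic: u_rel = (0.864 + 0.623) / (1 + 0.864·0.623) = 1.4870/1.5383 = 0.9667.
Δ = 1.4870 − 0.9667 = 0.5203.
(The classical prediction exceeds c; the relativistic result does not.)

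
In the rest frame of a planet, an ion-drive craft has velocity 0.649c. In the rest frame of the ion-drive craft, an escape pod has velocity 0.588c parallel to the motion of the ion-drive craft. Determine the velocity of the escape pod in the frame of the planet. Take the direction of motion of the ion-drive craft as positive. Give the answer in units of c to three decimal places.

With v = 0.649 and u' = 0.588 (in units of c),
u = (u' + v)/(1 + u'v/c²):
u = (0.588 + 0.649) / (1 + 0.588·0.649) = 1.2370/1.3816 = 0.8953

0.895c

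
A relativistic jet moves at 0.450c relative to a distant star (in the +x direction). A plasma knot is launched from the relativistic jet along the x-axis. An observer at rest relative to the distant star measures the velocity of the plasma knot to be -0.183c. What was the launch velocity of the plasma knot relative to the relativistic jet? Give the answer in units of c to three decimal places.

Invert the composition law: u' = (u − v)/(1 − uv/c²).
u' = (-0.183 − 0.450) / (1 − (-0.183)(0.450)) = -0.6330/1.0823 = -0.5848.

-0.585c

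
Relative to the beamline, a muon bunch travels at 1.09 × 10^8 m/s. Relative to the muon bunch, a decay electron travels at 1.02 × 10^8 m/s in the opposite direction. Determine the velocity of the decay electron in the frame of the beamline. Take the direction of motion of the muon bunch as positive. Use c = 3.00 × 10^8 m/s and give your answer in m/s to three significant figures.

+7.99 × 10^6 m/s

In units of c (dividing by 3.00 × 10^8 m/s): v = 0.363, u' = -0.340.
u = (u' + v)/(1 + u'v/c²):
u = (-0.340 + 0.363) / (1 + (-0.340)·0.363) = 0.0233/0.8765 = 0.0266
(Galilean addition would give +0.023c.)
Converting back: u = 0.0266 × 3.00 × 10^8 m/s.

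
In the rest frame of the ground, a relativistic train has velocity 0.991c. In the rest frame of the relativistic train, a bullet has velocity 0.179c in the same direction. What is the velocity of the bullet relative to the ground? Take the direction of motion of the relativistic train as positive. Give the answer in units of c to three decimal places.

With v = 0.991 and u' = 0.179 (in units of c),
u = (u' + v)/(1 + u'v/c²):
u = (0.179 + 0.991) / (1 + 0.179·0.991) = 1.1700/1.1774 = 0.9937
(Galilean addition would give +1.170c, exceeding c.)

0.994c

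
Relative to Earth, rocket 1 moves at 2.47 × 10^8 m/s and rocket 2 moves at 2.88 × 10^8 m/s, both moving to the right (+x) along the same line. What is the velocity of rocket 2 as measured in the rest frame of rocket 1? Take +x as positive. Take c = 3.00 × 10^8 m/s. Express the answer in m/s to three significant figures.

β_A = 0.823, β_B = 0.960 (dividing each by c = 3.00 × 10^8 m/s).
Transform to A's frame with the inverse velocity-addition law: u' = (u − v)/(1 − uv/c²), taking u = β_B and v = β_A.
u' = (0.960 − 0.823) / (1 − (0.823)(0.960)) = 0.1367/0.2096 = 0.6520.
u' = 0.6520 × 3.00 × 10^8 m/s.

+1.96 × 10^8 m/s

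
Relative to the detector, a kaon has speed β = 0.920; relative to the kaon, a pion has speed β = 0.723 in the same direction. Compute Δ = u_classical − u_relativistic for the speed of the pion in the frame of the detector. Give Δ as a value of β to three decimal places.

Galilean: u_cl = 0.723 + 0.920 = 1.6430.
Relativistic: u_rel = (0.723 + 0.920) / (1 + 0.723·0.920) = 1.6430/1.6652 = 0.9867.
Δ = 1.6430 − 0.9867 = 0.6563.
(The classical prediction exceeds c; the relativistic result does not.)

Δ = 0.656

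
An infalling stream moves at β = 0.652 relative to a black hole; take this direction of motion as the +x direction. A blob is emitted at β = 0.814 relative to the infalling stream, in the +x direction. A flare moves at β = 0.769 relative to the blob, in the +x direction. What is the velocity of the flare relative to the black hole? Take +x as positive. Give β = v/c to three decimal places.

β = 0.994

Apply u = (u' + v)/(1 + u'v/c²) successively, working outward toward the black hole.
Start: velocity of the infalling stream relative to the black hole = 0.6520c.
Compose with the blob (u' = 0.814 in the infalling stream frame): u_1 = (0.814 + 0.652) / (1 + 0.814·0.652) = 1.4660/1.5307 = 0.9577.
Compose with the flare (u' = 0.769 in the blob frame): u_2 = (0.769 + 0.958) / (1 + 0.769·0.958) = 1.7267/1.7365 = 0.9944.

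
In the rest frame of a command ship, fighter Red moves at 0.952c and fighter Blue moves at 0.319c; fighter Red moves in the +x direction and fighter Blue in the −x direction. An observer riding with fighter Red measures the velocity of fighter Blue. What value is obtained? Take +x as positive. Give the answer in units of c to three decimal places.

-0.975c

β_A = 0.952, β_B = -0.319.
Transform to A's frame with the inverse velocity-addition law: u' = (u − v)/(1 − uv/c²), taking u = β_B and v = β_A.
u' = (-0.319 − 0.952) / (1 − (0.952)(-0.319)) = -1.2710/1.3037 = -0.9749.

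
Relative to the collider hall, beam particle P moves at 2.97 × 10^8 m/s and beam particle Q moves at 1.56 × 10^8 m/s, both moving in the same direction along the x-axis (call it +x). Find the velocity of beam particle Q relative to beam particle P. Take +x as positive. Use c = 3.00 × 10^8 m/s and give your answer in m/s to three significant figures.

-2.91 × 10^8 m/s

β_A = 0.990, β_B = 0.520 (dividing each by c = 3.00 × 10^8 m/s).
Transform to A's frame with the inverse velocity-addition law: u' = (u − v)/(1 − uv/c²), taking u = β_B and v = β_A.
u' = (0.520 − 0.990) / (1 − (0.990)(0.520)) = -0.4700/0.4852 = -0.9687.
u' = -0.9687 × 3.00 × 10^8 m/s.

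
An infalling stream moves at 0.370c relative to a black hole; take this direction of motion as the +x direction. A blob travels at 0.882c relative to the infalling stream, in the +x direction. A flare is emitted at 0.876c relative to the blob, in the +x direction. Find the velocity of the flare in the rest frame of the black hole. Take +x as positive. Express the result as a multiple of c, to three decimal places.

Apply u = (u' + v)/(1 + u'v/c²) successively, working outward toward the black hole.
Start: velocity of the infalling stream relative to the black hole = 0.3700c.
Compose with the blob (u' = 0.882 in the infalling stream frame): u_1 = (0.882 + 0.370) / (1 + 0.882·0.370) = 1.2520/1.3263 = 0.9440.
Compose with the flare (u' = 0.876 in the blob frame): u_2 = (0.876 + 0.944) / (1 + 0.876·0.944) = 1.8200/1.8269 = 0.9962.

0.996c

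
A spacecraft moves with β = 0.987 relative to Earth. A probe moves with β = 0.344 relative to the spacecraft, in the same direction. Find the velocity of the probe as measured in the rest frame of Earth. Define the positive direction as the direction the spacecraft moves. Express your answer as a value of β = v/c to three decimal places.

β = 0.994

With v = 0.987 and u' = 0.344 (in units of c),
u = (u' + v)/(1 + u'v/c²):
u = (0.344 + 0.987) / (1 + 0.344·0.987) = 1.3310/1.3395 = 0.9936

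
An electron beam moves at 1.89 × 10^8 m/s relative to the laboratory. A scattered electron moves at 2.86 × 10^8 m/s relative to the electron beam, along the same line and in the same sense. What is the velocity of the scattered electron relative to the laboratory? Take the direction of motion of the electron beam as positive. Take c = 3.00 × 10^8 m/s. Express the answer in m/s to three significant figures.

2.97 × 10^8 m/s

In units of c (dividing by 3.00 × 10^8 m/s): v = 0.630, u' = 0.953.
u = (u' + v)/(1 + u'v/c²):
u = (0.953 + 0.630) / (1 + 0.953·0.630) = 1.5833/1.6006 = 0.9892
Converting back: u = 0.9892 × 3.00 × 10^8 m/s.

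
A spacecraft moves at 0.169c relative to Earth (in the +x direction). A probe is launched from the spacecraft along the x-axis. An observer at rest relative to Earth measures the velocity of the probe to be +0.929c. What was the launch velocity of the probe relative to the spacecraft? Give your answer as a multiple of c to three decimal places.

+0.902c

Invert the composition law: u' = (u − v)/(1 − uv/c²).
u' = (0.929 − 0.169) / (1 − (0.929)(0.169)) = 0.7600/0.8430 = 0.9015.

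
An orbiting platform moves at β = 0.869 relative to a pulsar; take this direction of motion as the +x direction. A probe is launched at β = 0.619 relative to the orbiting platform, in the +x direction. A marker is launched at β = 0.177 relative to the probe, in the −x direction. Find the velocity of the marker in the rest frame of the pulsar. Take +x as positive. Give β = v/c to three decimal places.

β = +0.954

Apply u = (u' + v)/(1 + u'v/c²) successively, working outward toward the pulsar.
Start: velocity of the orbiting platform relative to the pulsar = 0.8690c.
Compose with the probe (u' = 0.619 in the orbiting platform frame): u_1 = (0.619 + 0.869) / (1 + 0.619·0.869) = 1.4880/1.5379 = 0.9675.
Compose with the marker (u' = -0.177 in the probe frame): u_2 = (-0.177 + 0.968) / (1 + (-0.177)·0.968) = 0.7905/0.8287 = 0.9539.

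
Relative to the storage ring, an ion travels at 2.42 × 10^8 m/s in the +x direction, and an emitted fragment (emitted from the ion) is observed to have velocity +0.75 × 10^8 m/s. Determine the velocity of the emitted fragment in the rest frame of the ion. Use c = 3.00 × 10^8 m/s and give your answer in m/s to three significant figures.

v = 0.807c, u = 0.250c.
Invert the composition law: u' = (u − v)/(1 − uv/c²).
u' = (0.250 − 0.807) / (1 − (0.250)(0.807)) = -0.5567/0.7983 = -0.6973.
u' = -0.6973 × 3.00 × 10^8 m/s.

-2.09 × 10^8 m/s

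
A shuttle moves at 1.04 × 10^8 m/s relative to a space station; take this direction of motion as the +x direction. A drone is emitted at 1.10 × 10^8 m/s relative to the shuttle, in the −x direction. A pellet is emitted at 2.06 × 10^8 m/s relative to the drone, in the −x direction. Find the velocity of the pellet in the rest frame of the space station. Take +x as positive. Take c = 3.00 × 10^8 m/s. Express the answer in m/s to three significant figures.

Apply u = (u' + v)/(1 + u'v/c²) successively, working outward toward the space station.
(Dividing each given speed by c = 3.00 × 10^8 m/s to work in units of c.)
Start: velocity of the shuttle relative to the space station = 0.3467c.
Compose with the drone (u' = -0.367 in the shuttle frame): u_1 = (-0.367 + 0.347) / (1 + (-0.367)·0.347) = -0.0200/0.8729 = -0.0229.
Compose with the pellet (u' = -0.687 in the drone frame): u_2 = (-0.687 + (-0.023)) / (1 + (-0.687)·(-0.023)) = -0.7096/1.0157 = -0.6986.
So u = -0.6986 × 3.00 × 10^8 m/s.

-2.10 × 10^8 m/s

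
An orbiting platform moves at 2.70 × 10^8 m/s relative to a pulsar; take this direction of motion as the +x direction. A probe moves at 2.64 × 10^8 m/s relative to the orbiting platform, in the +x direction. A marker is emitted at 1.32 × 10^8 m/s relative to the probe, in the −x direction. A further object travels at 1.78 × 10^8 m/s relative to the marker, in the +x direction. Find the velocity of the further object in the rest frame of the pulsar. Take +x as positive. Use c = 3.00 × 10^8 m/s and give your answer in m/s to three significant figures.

+2.99 × 10^8 m/s

Apply u = (u' + v)/(1 + u'v/c²) successively, working outward toward the pulsar.
(Dividing each given speed by c = 3.00 × 10^8 m/s to work in units of c.)
Start: velocity of the orbiting platform relative to the pulsar = 0.9000c.
Compose with the probe (u' = 0.880 in the orbiting platform frame): u_1 = (0.880 + 0.900) / (1 + 0.880·0.900) = 1.7800/1.7920 = 0.9933.
Compose with the marker (u' = -0.440 in the probe frame): u_2 = (-0.440 + 0.993) / (1 + (-0.440)·0.993) = 0.5533/0.5629 = 0.9829.
Compose with the further object (u' = 0.593 in the marker frame): u_3 = (0.593 + 0.983) / (1 + 0.593·0.983) = 1.5762/1.5832 = 0.9956.
So u = 0.9956 × 3.00 × 10^8 m/s.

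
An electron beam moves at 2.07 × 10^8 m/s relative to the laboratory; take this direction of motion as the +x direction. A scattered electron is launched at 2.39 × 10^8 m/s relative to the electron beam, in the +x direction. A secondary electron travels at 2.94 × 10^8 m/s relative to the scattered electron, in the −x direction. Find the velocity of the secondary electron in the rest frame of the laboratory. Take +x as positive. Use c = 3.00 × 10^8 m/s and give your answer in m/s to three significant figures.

-1.04 × 10^8 m/s

Apply u = (u' + v)/(1 + u'v/c²) successively, working outward toward the laboratory.
(Dividing each given speed by c = 3.00 × 10^8 m/s to work in units of c.)
Start: velocity of the electron beam relative to the laboratory = 0.6900c.
Compose with the scattered electron (u' = 0.797 in the electron beam frame): u_1 = (0.797 + 0.690) / (1 + 0.797·0.690) = 1.4867/1.5497 = 0.9593.
Compose with the secondary electron (u' = -0.980 in the scattered electron frame): u_2 = (-0.980 + 0.959) / (1 + (-0.980)·0.959) = -0.0207/0.0599 = -0.3454.
So u = -0.3454 × 3.00 × 10^8 m/s.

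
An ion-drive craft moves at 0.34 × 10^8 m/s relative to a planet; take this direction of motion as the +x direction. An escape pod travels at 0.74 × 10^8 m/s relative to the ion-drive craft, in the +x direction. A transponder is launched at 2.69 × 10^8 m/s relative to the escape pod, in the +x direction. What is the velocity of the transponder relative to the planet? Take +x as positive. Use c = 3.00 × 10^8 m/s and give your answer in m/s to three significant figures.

Apply u = (u' + v)/(1 + u'v/c²) successively, working outward toward the planet.
(Dividing each given speed by c = 3.00 × 10^8 m/s to work in units of c.)
Start: velocity of the ion-drive craft relative to the planet = 0.1133c.
Compose with the escape pod (u' = 0.247 in the ion-drive craft frame): u_1 = (0.247 + 0.113) / (1 + 0.247·0.113) = 0.3600/1.0280 = 0.3502.
Compose with the transponder (u' = 0.897 in the escape pod frame): u_2 = (0.897 + 0.350) / (1 + 0.897·0.350) = 1.2469/1.3140 = 0.9489.
So u = 0.9489 × 3.00 × 10^8 m/s.

2.85 × 10^8 m/s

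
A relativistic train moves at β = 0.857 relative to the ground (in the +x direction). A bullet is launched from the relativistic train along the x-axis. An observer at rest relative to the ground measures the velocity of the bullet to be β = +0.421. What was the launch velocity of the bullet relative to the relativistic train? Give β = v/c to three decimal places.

Invert the composition law: u' = (u − v)/(1 − uv/c²).
u' = (0.421 − 0.857) / (1 − (0.421)(0.857)) = -0.4360/0.6392 = -0.6821.

β = -0.682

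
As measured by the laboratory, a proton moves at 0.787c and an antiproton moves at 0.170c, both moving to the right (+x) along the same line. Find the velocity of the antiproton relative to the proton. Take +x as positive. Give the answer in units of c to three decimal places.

β_A = 0.787, β_B = 0.170.
Transform to A's frame with the inverse velocity-addition law: u' = (u − v)/(1 − uv/c²), taking u = β_B and v = β_A.
u' = (0.170 − 0.787) / (1 − (0.787)(0.170)) = -0.6170/0.8662 = -0.7123.

-0.712c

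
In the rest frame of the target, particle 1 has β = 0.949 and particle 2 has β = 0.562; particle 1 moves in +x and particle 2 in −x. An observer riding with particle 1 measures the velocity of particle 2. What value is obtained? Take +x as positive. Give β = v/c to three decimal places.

β = -0.985

β_A = 0.949, β_B = -0.562.
Transform to A's frame with the inverse velocity-addition law: u' = (u − v)/(1 − uv/c²), taking u = β_B and v = β_A.
u' = (-0.562 − 0.949) / (1 − (0.949)(-0.562)) = -1.5110/1.5333 = -0.9854.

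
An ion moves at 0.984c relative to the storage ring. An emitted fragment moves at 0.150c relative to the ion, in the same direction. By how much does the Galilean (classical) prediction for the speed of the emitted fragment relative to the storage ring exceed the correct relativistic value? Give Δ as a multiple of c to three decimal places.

Δ = 0.146c

Galilean: u_cl = 0.150 + 0.984 = 1.1340.
Relativistic: u_rel = (0.150 + 0.984) / (1 + 0.150·0.984) = 1.1340/1.1476 = 0.9881.
Δ = 1.1340 − 0.9881 = 0.1459.
(The classical prediction exceeds c; the relativistic result does not.)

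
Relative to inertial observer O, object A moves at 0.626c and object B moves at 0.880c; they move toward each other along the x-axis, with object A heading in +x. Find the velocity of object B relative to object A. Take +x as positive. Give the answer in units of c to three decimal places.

-0.971c

β_A = 0.626, β_B = -0.880.
Transform to A's frame with the inverse velocity-addition law: u' = (u − v)/(1 − uv/c²), taking u = β_B and v = β_A.
u' = (-0.880 − 0.626) / (1 − (0.626)(-0.880)) = -1.5060/1.5509 = -0.9711.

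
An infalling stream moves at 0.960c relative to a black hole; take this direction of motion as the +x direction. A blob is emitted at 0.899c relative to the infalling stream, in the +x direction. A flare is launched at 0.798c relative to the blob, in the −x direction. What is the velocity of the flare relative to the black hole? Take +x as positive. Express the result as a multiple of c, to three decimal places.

Apply u = (u' + v)/(1 + u'v/c²) successively, working outward toward the black hole.
Start: velocity of the infalling stream relative to the black hole = 0.9600c.
Compose with the blob (u' = 0.899 in the infalling stream frame): u_1 = (0.899 + 0.960) / (1 + 0.899·0.960) = 1.8590/1.8630 = 0.9978.
Compose with the flare (u' = -0.798 in the blob frame): u_2 = (-0.798 + 0.998) / (1 + (-0.798)·0.998) = 0.1998/0.2037 = 0.9809.

+0.981c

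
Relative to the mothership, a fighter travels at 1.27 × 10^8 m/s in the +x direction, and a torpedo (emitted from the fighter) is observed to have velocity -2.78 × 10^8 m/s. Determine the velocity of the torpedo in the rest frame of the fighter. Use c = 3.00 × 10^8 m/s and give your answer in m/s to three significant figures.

-2.91 × 10^8 m/s

v = 0.423c, u = -0.927c.
Invert the composition law: u' = (u − v)/(1 − uv/c²).
u' = (-0.927 − 0.423) / (1 − (-0.927)(0.423)) = -1.3500/1.3923 = -0.9696.
u' = -0.9696 × 3.00 × 10^8 m/s.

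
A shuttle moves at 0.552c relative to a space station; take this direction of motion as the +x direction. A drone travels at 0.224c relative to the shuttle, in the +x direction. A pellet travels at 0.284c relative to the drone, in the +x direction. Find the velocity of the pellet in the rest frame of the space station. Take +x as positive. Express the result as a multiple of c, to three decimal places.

0.815c

Apply u = (u' + v)/(1 + u'v/c²) successively, working outward toward the space station.
Start: velocity of the shuttle relative to the space station = 0.5520c.
Compose with the drone (u' = 0.224 in the shuttle frame): u_1 = (0.224 + 0.552) / (1 + 0.224·0.552) = 0.7760/1.1236 = 0.6906.
Compose with the pellet (u' = 0.284 in the drone frame): u_2 = (0.284 + 0.691) / (1 + 0.284·0.691) = 0.9746/1.1961 = 0.8148.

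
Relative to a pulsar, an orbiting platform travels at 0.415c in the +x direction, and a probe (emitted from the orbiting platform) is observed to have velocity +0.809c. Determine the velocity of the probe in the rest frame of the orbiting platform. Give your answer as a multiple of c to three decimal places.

+0.593c

Invert the composition law: u' = (u − v)/(1 − uv/c²).
u' = (0.809 − 0.415) / (1 − (0.809)(0.415)) = 0.3940/0.6643 = 0.5931.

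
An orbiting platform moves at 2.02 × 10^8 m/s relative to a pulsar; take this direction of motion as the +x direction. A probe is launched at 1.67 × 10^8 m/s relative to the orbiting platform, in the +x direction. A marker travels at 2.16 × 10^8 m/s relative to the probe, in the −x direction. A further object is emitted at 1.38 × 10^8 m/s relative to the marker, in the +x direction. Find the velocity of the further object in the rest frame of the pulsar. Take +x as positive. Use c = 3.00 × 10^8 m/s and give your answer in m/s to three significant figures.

Apply u = (u' + v)/(1 + u'v/c²) successively, working outward toward the pulsar.
(Dividing each given speed by c = 3.00 × 10^8 m/s to work in units of c.)
Start: velocity of the orbiting platform relative to the pulsar = 0.6733c.
Compose with the probe (u' = 0.557 in the orbiting platform frame): u_1 = (0.557 + 0.673) / (1 + 0.557·0.673) = 1.2300/1.3748 = 0.8947.
Compose with the marker (u' = -0.720 in the probe frame): u_2 = (-0.720 + 0.895) / (1 + (-0.720)·0.895) = 0.1747/0.3558 = 0.4908.
Compose with the further object (u' = 0.460 in the marker frame): u_3 = (0.460 + 0.491) / (1 + 0.460·0.491) = 0.9508/1.2258 = 0.7757.
So u = 0.7757 × 3.00 × 10^8 m/s.

+2.33 × 10^8 m/s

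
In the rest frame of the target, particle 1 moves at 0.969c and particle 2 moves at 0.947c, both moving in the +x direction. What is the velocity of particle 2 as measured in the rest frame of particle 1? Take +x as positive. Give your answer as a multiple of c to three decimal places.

-0.267c

β_A = 0.969, β_B = 0.947.
Transform to A's frame with the inverse velocity-addition law: u' = (u − v)/(1 − uv/c²), taking u = β_B and v = β_A.
u' = (0.947 − 0.969) / (1 − (0.969)(0.947)) = -0.0220/0.0824 = -0.2671.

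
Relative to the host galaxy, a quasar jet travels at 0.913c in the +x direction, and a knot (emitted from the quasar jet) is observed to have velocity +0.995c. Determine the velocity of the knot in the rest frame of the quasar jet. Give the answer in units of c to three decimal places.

Invert the composition law: u' = (u − v)/(1 − uv/c²).
u' = (0.995 − 0.913) / (1 − (0.995)(0.913)) = 0.0820/0.0916 = 0.8955.

+0.896c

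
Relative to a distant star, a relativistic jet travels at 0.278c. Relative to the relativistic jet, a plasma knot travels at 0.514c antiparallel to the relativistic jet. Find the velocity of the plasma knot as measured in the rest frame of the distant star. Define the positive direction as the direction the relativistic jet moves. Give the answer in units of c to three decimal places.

With v = 0.278 and u' = -0.514 (in units of c),
u = (u' + v)/(1 + u'v/c²):
u = (-0.514 + 0.278) / (1 + (-0.514)·0.278) = -0.2360/0.8571 = -0.2753

-0.275c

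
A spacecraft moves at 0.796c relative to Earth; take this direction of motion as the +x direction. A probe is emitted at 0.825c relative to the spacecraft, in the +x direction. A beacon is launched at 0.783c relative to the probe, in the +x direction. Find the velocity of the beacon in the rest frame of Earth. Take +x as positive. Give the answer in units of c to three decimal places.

0.997c

Apply u = (u' + v)/(1 + u'v/c²) successively, working outward toward Earth.
Start: velocity of the spacecraft relative to Earth = 0.7960c.
Compose with the probe (u' = 0.825 in the spacecraft frame): u_1 = (0.825 + 0.796) / (1 + 0.825·0.796) = 1.6210/1.6567 = 0.9785.
Compose with the beacon (u' = 0.783 in the probe frame): u_2 = (0.783 + 0.978) / (1 + 0.783·0.978) = 1.7615/1.7661 = 0.9974.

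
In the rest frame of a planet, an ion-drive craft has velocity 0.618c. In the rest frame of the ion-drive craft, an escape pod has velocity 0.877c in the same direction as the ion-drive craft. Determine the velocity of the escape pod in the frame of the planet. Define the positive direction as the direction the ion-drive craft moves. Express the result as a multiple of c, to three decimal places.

With v = 0.618 and u' = 0.877 (in units of c),
u = (u' + v)/(1 + u'v/c²):
u = (0.877 + 0.618) / (1 + 0.877·0.618) = 1.4950/1.5420 = 0.9695

0.970c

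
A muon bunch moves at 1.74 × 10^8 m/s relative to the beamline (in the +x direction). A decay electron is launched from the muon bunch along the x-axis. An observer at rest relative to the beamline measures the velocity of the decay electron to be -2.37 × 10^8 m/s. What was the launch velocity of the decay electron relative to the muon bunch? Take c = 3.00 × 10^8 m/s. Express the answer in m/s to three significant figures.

-2.82 × 10^8 m/s

v = 0.580c, u = -0.790c.
Invert the composition law: u' = (u − v)/(1 − uv/c²).
u' = (-0.790 − 0.580) / (1 − (-0.790)(0.580)) = -1.3700/1.4582 = -0.9395.
u' = -0.9395 × 3.00 × 10^8 m/s.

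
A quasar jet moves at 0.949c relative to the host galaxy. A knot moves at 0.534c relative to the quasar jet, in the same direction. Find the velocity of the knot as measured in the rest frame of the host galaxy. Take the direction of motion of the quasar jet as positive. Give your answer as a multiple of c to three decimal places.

With v = 0.949 and u' = 0.534 (in units of c),
u = (u' + v)/(1 + u'v/c²):
u = (0.534 + 0.949) / (1 + 0.534·0.949) = 1.4830/1.5068 = 0.9842
(Galilean addition would give +1.483c, exceeding c.)

0.984c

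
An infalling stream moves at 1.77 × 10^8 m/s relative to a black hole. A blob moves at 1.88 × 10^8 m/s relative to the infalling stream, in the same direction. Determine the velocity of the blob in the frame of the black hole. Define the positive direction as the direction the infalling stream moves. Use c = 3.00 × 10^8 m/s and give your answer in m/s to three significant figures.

2.66 × 10^8 m/s

In units of c (dividing by 3.00 × 10^8 m/s): v = 0.590, u' = 0.627.
u = (u' + v)/(1 + u'v/c²):
u = (0.627 + 0.590) / (1 + 0.627·0.590) = 1.2167/1.3697 = 0.8883
Converting back: u = 0.8883 × 3.00 × 10^8 m/s.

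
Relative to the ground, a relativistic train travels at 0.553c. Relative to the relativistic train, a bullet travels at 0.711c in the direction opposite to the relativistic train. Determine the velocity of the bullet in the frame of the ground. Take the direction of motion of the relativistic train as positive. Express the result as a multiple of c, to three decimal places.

-0.260c

With v = 0.553 and u' = -0.711 (in units of c),
u = (u' + v)/(1 + u'v/c²):
u = (-0.711 + 0.553) / (1 + (-0.711)·0.553) = -0.1580/0.6068 = -0.2604
(Galilean addition would give -0.158c.)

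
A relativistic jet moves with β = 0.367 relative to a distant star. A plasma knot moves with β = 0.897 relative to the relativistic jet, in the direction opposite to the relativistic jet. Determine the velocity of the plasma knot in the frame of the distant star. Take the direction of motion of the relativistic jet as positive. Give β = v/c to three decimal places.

β = -0.790

With v = 0.367 and u' = -0.897 (in units of c),
u = (u' + v)/(1 + u'v/c²):
u = (-0.897 + 0.367) / (1 + (-0.897)·0.367) = -0.5300/0.6708 = -0.7901
(Galilean addition would give -0.530c.)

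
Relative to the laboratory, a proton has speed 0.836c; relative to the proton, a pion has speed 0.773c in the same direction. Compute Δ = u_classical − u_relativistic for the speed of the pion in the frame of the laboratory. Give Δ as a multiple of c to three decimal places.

Δ = 0.632c

Galilean: u_cl = 0.773 + 0.836 = 1.6090.
Relativistic: u_rel = (0.773 + 0.836) / (1 + 0.773·0.836) = 1.6090/1.6462 = 0.9774.
Δ = 1.6090 − 0.9774 = 0.6316.
(The classical prediction exceeds c; the relativistic result does not.)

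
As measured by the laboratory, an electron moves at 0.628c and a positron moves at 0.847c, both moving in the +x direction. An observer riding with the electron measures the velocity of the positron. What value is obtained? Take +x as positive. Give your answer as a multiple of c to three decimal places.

+0.468c

β_A = 0.628, β_B = 0.847.
Transform to A's frame with the inverse velocity-addition law: u' = (u − v)/(1 − uv/c²), taking u = β_B and v = β_A.
u' = (0.847 − 0.628) / (1 − (0.628)(0.847)) = 0.2190/0.4681 = 0.4679.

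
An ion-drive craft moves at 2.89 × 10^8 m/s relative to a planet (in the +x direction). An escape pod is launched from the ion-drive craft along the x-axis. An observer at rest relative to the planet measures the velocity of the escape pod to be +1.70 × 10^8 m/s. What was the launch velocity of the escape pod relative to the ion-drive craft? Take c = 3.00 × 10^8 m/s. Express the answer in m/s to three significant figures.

-2.62 × 10^8 m/s

v = 0.963c, u = 0.567c.
Invert the composition law: u' = (u − v)/(1 − uv/c²).
u' = (0.567 − 0.963) / (1 − (0.567)(0.963)) = -0.3967/0.4541 = -0.8735.
u' = -0.8735 × 3.00 × 10^8 m/s.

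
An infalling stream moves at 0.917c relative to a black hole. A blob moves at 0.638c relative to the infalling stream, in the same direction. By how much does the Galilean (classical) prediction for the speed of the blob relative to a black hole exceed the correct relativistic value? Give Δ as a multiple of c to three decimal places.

Galilean: u_cl = 0.638 + 0.917 = 1.5550.
Relativistic: u_rel = (0.638 + 0.917) / (1 + 0.638·0.917) = 1.5550/1.5850 = 0.9810.
Δ = 1.5550 − 0.9810 = 0.5740.
(The classical prediction exceeds c; the relativistic result does not.)

Δ = 0.574c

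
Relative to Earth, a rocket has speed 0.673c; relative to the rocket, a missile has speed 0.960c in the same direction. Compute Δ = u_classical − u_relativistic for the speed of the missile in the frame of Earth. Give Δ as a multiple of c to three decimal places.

Δ = 0.641c

Galilean: u_cl = 0.960 + 0.673 = 1.6330.
Relativistic: u_rel = (0.960 + 0.673) / (1 + 0.960·0.673) = 1.6330/1.6461 = 0.9921.
Δ = 1.6330 − 0.9921 = 0.6409.
(The classical prediction exceeds c; the relativistic result does not.)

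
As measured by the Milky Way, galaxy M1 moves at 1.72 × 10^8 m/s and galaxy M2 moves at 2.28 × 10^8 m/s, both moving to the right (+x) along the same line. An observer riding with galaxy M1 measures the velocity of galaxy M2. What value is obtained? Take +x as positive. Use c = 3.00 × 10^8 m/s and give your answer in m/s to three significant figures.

+9.92 × 10^7 m/s

β_A = 0.573, β_B = 0.760 (dividing each by c = 3.00 × 10^8 m/s).
Transform to A's frame with the inverse velocity-addition law: u' = (u − v)/(1 − uv/c²), taking u = β_B and v = β_A.
u' = (0.760 − 0.573) / (1 − (0.573)(0.760)) = 0.1867/0.5643 = 0.3308.
u' = 0.3308 × 3.00 × 10^8 m/s.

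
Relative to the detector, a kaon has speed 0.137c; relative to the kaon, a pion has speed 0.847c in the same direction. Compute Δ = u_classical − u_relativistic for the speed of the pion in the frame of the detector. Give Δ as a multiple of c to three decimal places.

Galilean: u_cl = 0.847 + 0.137 = 0.9840.
Relativistic: u_rel = (0.847 + 0.137) / (1 + 0.847·0.137) = 0.9840/1.1160 = 0.8817.
Δ = 0.9840 − 0.8817 = 0.1023.

Δ = 0.102c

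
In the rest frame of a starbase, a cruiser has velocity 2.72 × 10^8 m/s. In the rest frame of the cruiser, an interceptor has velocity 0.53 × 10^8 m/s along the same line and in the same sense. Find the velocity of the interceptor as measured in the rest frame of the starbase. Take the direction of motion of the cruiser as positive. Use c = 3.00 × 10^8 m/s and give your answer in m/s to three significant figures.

In units of c (dividing by 3.00 × 10^8 m/s): v = 0.907, u' = 0.177.
u = (u' + v)/(1 + u'v/c²):
u = (0.177 + 0.907) / (1 + 0.177·0.907) = 1.0833/1.1602 = 0.9338
(Galilean addition would give +1.083c, exceeding c.)
Converting back: u = 0.9338 × 3.00 × 10^8 m/s.

2.80 × 10^8 m/s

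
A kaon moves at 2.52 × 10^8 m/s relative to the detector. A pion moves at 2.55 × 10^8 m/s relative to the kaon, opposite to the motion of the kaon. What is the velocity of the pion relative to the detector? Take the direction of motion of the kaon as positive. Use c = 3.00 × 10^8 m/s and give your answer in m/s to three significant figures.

In units of c (dividing by 3.00 × 10^8 m/s): v = 0.840, u' = -0.850.
u = (u' + v)/(1 + u'v/c²):
u = (-0.850 + 0.840) / (1 + (-0.850)·0.840) = -0.0100/0.2860 = -0.0350
Converting back: u = -0.0350 × 3.00 × 10^8 m/s.

-1.05 × 10^7 m/s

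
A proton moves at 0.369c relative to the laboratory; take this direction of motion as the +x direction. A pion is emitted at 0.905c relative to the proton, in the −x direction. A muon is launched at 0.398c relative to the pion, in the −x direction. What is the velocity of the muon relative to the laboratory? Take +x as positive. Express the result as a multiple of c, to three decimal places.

Apply u = (u' + v)/(1 + u'v/c²) successively, working outward toward the laboratory.
Start: velocity of the proton relative to the laboratory = 0.3690c.
Compose with the pion (u' = -0.905 in the proton frame): u_1 = (-0.905 + 0.369) / (1 + (-0.905)·0.369) = -0.5360/0.6661 = -0.8047.
Compose with the muon (u' = -0.398 in the pion frame): u_2 = (-0.398 + (-0.805)) / (1 + (-0.398)·(-0.805)) = -1.2027/1.3203 = -0.9110.

-0.911c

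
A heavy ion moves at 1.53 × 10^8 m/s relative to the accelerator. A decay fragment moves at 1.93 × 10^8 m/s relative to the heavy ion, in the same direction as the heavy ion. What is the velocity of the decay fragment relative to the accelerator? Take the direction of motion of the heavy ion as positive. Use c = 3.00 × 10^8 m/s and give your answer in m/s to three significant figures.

In units of c (dividing by 3.00 × 10^8 m/s): v = 0.510, u' = 0.643.
u = (u' + v)/(1 + u'v/c²):
u = (0.643 + 0.510) / (1 + 0.643·0.510) = 1.1533/1.3281 = 0.8684
(Galilean addition would give +1.153c, exceeding c.)
Converting back: u = 0.8684 × 3.00 × 10^8 m/s.

2.61 × 10^8 m/s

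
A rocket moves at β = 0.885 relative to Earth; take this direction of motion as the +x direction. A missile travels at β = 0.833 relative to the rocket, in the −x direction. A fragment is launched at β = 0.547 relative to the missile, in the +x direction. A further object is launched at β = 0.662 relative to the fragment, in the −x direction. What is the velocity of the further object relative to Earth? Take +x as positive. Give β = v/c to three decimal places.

β = +0.018

Apply u = (u' + v)/(1 + u'v/c²) successively, working outward toward Earth.
Start: velocity of the rocket relative to Earth = 0.8850c.
Compose with the missile (u' = -0.833 in the rocket frame): u_1 = (-0.833 + 0.885) / (1 + (-0.833)·0.885) = 0.0520/0.2628 = 0.1979.
Compose with the fragment (u' = 0.547 in the missile frame): u_2 = (0.547 + 0.198) / (1 + 0.547·0.198) = 0.7449/1.1082 = 0.6721.
Compose with the further object (u' = -0.662 in the fragment frame): u_3 = (-0.662 + 0.672) / (1 + (-0.662)·0.672) = 0.0101/0.5551 = 0.0182.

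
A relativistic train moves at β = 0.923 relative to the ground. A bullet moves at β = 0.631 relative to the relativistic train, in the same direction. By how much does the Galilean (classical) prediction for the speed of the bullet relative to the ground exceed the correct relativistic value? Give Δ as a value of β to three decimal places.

Δ = 0.572

Galilean: u_cl = 0.631 + 0.923 = 1.5540.
Relativistic: u_rel = (0.631 + 0.923) / (1 + 0.631·0.923) = 1.5540/1.5824 = 0.9820.
Δ = 1.5540 − 0.9820 = 0.5720.
(The classical prediction exceeds c; the relativistic result does not.)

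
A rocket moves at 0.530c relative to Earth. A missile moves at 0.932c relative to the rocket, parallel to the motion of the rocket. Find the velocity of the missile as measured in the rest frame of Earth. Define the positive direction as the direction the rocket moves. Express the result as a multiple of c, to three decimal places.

With v = 0.530 and u' = 0.932 (in units of c),
u = (u' + v)/(1 + u'v/c²):
u = (0.932 + 0.530) / (1 + 0.932·0.530) = 1.4620/1.4940 = 0.9786

0.979c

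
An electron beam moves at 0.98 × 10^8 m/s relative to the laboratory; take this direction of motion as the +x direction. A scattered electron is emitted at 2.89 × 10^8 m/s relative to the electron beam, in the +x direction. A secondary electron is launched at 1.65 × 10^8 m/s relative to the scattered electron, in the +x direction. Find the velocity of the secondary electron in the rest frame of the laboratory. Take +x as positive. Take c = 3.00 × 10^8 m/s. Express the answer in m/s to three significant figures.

Apply u = (u' + v)/(1 + u'v/c²) successively, working outward toward the laboratory.
(Dividing each given speed by c = 3.00 × 10^8 m/s to work in units of c.)
Start: velocity of the electron beam relative to the laboratory = 0.3267c.
Compose with the scattered electron (u' = 0.963 in the electron beam frame): u_1 = (0.963 + 0.327) / (1 + 0.963·0.327) = 1.2900/1.3147 = 0.9812.
Compose with the secondary electron (u' = 0.550 in the scattered electron frame): u_2 = (0.550 + 0.981) / (1 + 0.550·0.981) = 1.5312/1.5397 = 0.9945.
So u = 0.9945 × 3.00 × 10^8 m/s.

2.98 × 10^8 m/s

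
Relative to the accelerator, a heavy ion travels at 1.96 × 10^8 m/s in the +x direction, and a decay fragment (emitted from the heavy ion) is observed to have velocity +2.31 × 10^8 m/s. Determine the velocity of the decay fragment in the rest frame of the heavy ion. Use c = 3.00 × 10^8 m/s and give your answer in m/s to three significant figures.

v = 0.653c, u = 0.770c.
Invert the composition law: u' = (u − v)/(1 − uv/c²).
u' = (0.770 − 0.653) / (1 − (0.770)(0.653)) = 0.1167/0.4969 = 0.2348.
u' = 0.2348 × 3.00 × 10^8 m/s.

+7.04 × 10^7 m/s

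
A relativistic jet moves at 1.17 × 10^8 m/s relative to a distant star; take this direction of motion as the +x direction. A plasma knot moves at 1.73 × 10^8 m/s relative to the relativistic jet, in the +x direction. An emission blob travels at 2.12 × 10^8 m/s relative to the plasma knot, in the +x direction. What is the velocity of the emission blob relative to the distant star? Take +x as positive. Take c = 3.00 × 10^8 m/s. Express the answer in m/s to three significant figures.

2.88 × 10^8 m/s

Apply u = (u' + v)/(1 + u'v/c²) successively, working outward toward the distant star.
(Dividing each given speed by c = 3.00 × 10^8 m/s to work in units of c.)
Start: velocity of the relativistic jet relative to the distant star = 0.3900c.
Compose with the plasma knot (u' = 0.577 in the relativistic jet frame): u_1 = (0.577 + 0.390) / (1 + 0.577·0.390) = 0.9667/1.2249 = 0.7892.
Compose with the emission blob (u' = 0.707 in the plasma knot frame): u_2 = (0.707 + 0.789) / (1 + 0.707·0.789) = 1.4958/1.5577 = 0.9603.
So u = 0.9603 × 3.00 × 10^8 m/s.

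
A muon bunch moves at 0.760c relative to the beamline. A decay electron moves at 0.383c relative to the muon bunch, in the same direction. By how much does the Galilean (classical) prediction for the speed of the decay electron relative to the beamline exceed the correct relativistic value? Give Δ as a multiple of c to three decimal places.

Δ = 0.258c

Galilean: u_cl = 0.383 + 0.760 = 1.1430.
Relativistic: u_rel = (0.383 + 0.760) / (1 + 0.383·0.760) = 1.1430/1.2911 = 0.8853.
Δ = 1.1430 − 0.8853 = 0.2577.
(The classical prediction exceeds c; the relativistic result does not.)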